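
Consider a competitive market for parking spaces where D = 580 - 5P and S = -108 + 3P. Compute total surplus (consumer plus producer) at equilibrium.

Equilibrium: 580 - 5P = -108 + 3P gives P* = 86, Q* = 150.
Demand choke price: P = 116; supply starts at P = 36.
CS = ½(116 − 86)(150) = 2250; PS = ½(86 − 36)(150) = 3750.

Total surplus = 6000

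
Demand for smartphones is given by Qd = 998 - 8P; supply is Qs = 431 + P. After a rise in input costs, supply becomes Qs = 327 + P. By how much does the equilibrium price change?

Original equilibrium: P* = 63, Q* = 494.
New equilibrium: 998 - 8P = 327 + P, so 671 = 9P and P' = 671/9; Q' = 998 − 8(671/9) = 3614/9.
Change in price: 671/9 − 63 = 104/9.

ΔP = 104/9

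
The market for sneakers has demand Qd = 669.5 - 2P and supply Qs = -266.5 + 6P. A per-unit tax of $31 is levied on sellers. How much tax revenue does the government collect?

Pre-tax equilibrium: P* = 117, Q* = 435.5.
Tax on sellers shifts supply to Qs = -266.5 + 6(P − 31) = -452.5 + 6P.
669.5 - 2P = -452.5 + 6P gives buyer price Pb = 140.25; sellers receive Ps = 140.25 − 31 = 109.25.
New quantity: Q = 669.5 − 2(140.25) = 389.
Revenue = 31 × 389 = 12059.

Tax revenue = 12059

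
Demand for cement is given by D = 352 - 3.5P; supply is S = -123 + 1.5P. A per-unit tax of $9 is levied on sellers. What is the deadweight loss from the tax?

Deadweight loss = 42.525

Pre-tax equilibrium: P* = 95, Q* = 19.5.
Tax on sellers shifts supply to S = -123 + 1.5(P − 9) = -136.5 + 1.5P.
352 - 3.5P = -136.5 + 1.5P gives buyer price Pb = 97.7; sellers receive Ps = 97.7 − 9 = 88.7.
New quantity: Q = 352 − 3.5(97.7) = 10.05.
DWL = ½ × 9 × (19.5 − 10.05) = 42.525.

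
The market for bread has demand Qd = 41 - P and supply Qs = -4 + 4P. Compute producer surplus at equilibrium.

Producer surplus = 128

Equilibrium: 41 - P = -4 + 4P gives P* = 9, Q* = 32.
Supply starts at P = 1 (where Qs = 0).
PS = ½(9 − 1)(32) = 128.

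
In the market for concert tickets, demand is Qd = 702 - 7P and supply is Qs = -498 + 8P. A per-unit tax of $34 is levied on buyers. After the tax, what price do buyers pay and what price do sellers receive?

Pre-tax equilibrium: P* = 80, Q* = 142.
Tax on buyers shifts demand to Qd = 702 − 7(P + 34) = 464 - 7P.
464 - 7P = -498 + 8P gives seller price Ps = 962/15; buyers pay Pb = 962/15 + 34 = 1472/15.
New quantity: Q = 702 − 7(1472/15) = 226/15.

Buyers pay 1472/15, sellers receive 962/15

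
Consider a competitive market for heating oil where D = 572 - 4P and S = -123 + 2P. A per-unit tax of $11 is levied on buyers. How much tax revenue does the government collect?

Tax revenue = 1034

Pre-tax equilibrium: P* = 695/6, Q* = 326/3.
Tax on buyers shifts demand to D = 572 − 4(P + 11) = 528 - 4P.
528 - 4P = -123 + 2P gives seller price Ps = 108.5; buyers pay Pb = 108.5 + 11 = 119.5.
New quantity: Q = 572 − 4(119.5) = 94.
Revenue = 11 × 94 = 1034.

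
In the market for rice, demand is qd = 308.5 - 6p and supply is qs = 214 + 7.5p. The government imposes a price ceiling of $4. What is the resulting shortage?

Shortage = 40.5

Equilibrium price would be p* = 7, so the ceiling at 4 binds.
At p = 4: qd = 308.5 − 6(4) = 284.5, qs = 214 + 7.5(4) = 244.
Shortage = 284.5 − 244 = 40.5.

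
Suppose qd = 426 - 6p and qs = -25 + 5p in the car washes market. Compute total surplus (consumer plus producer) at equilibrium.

Equilibrium: 426 - 6p = -25 + 5p gives p* = 41, q* = 180.
Demand choke price: p = 71; supply starts at p = 5.
CS = ½(71 − 41)(180) = 2700; PS = ½(41 − 5)(180) = 3240.

Total surplus = 5940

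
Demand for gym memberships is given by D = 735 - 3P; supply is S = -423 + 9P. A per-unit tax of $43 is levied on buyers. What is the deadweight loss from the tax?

Pre-tax equilibrium: P* = 96.5, Q* = 445.5.
Tax on buyers shifts demand to D = 735 − 3(P + 43) = 606 - 3P.
606 - 3P = -423 + 9P gives seller price Ps = 85.75; buyers pay Pb = 85.75 + 43 = 128.75.
New quantity: Q = 735 − 3(128.75) = 348.75.
DWL = ½ × 43 × (445.5 − 348.75) = 2080.125.

Deadweight loss = 2080.125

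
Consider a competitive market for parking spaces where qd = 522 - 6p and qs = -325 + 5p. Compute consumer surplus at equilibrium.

Consumer surplus = 300

Equilibrium: 522 - 6p = -325 + 5p gives p* = 77, q* = 60.
Demand choke price (qd = 0): p = 87.
CS = ½(87 − 77)(60) = 300.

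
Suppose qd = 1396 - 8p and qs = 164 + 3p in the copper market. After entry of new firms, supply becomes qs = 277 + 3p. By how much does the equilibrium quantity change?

Original equilibrium: p* = 112, q* = 500.
New equilibrium: 1396 - 8p = 277 + 3p, so 1119 = 11p and p' = 1119/11; q' = 1396 − 8(1119/11) = 6404/11.
Change in quantity: 6404/11 − 500 = 904/11.

Δq = 904/11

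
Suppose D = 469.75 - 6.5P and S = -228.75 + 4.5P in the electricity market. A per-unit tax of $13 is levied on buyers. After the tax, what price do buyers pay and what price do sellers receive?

Buyers pay 757/11, sellers receive 614/11

Pre-tax equilibrium: P* = 63.5, Q* = 57.
Tax on buyers shifts demand to D = 469.75 − 6.5(P + 13) = 385.25 - 6.5P.
385.25 - 6.5P = -228.75 + 4.5P gives seller price Ps = 614/11; buyers pay Pb = 614/11 + 13 = 757/11.
New quantity: Q = 469.75 − 6.5(757/11) = 987/44.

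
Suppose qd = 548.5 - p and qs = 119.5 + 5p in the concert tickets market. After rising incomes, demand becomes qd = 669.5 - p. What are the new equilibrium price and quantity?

Original equilibrium: p* = 71.5, q* = 477.
New equilibrium: 669.5 - p = 119.5 + 5p, so 550 = 6p and p' = 275/3; q' = 669.5 − 1(275/3) = 3467/6.

p' = 275/3, q' = 3467/6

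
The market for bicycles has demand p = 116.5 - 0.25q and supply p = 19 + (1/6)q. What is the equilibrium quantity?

q* = 234

Set the two price expressions equal: 116.5 - 0.25q = 19 + (1/6)q.
97.5 = (5/12)q, so q* = 234.
p* = 116.5 − (0.25)(234) = 58.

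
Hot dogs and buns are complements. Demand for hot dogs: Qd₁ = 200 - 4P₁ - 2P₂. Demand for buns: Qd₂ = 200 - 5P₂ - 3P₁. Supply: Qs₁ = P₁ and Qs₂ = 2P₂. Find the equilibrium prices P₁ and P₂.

Market 1: 200 - 4P₁ - 2P₂ = P₁ → 5P₁ + 2P₂ = 200.
Market 2: 7P₂ + 3P₁ = 200.
Eliminating P₂: 7×(1) − 2×(2) gives 29P₁ = 1000, so P₁ = 1000/29.
Back-substitute into (2): P₂ = (200 − 3×1000/29) / 7 = 400/29.

P₁ = 1000/29, P₂ = 400/29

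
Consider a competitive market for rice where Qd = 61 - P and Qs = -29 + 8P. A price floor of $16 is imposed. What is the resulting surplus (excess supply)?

Surplus = 54

Equilibrium price would be P* = 10, so the floor at 16 binds.
At P = 16: Qd = 45, Qs = 99.
Surplus = 99 − 45 = 54.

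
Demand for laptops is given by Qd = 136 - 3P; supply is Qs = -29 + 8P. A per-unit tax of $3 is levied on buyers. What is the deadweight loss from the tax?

Pre-tax equilibrium: P* = 15, Q* = 91.
Tax on buyers shifts demand to Qd = 136 − 3(P + 3) = 127 - 3P.
127 - 3P = -29 + 8P gives seller price Ps = 156/11; buyers pay Pb = 156/11 + 3 = 189/11.
New quantity: Q = 136 − 3(189/11) = 929/11.
DWL = ½ × 3 × (91 − 929/11) = 108/11.

Deadweight loss = 108/11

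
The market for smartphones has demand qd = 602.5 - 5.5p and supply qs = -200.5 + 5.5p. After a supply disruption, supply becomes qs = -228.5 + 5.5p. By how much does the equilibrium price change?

Δp = 28/11

Original equilibrium: p* = 73, q* = 201.
New equilibrium: 602.5 - 5.5p = -228.5 + 5.5p, so 831 = 11p and p' = 831/11; q' = 602.5 − 5.5(831/11) = 187.
Change in price: 831/11 − 73 = 28/11.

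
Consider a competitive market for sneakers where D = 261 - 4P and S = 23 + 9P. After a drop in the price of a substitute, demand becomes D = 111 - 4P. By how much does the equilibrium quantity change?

ΔQ = -1350/13

Original equilibrium: P* = 238/13, Q* = 2441/13.
New equilibrium: 111 - 4P = 23 + 9P, so 88 = 13P and P' = 88/13; Q' = 111 − 4(88/13) = 1091/13.
Change in quantity: 1091/13 − 2441/13 = -1350/13.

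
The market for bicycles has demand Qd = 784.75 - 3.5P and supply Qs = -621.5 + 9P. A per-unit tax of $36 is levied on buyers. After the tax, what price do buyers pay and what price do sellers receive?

Buyers pay $138.42, sellers receive $102.42

Pre-tax equilibrium: P* = 112.5, Q* = 391.
Tax on buyers shifts demand to Qd = 784.75 − 3.5(P + 36) = 658.75 - 3.5P.
658.75 - 3.5P = -621.5 + 9P gives seller price Ps = 102.42; buyers pay Pb = 102.42 + 36 = 138.42.
New quantity: Q = 784.75 − 3.5(138.42) = 300.28.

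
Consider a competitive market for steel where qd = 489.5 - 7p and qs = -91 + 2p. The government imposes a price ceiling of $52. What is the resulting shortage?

Shortage = 112.5

Equilibrium price would be p* = 64.5, so the ceiling at 52 binds.
At p = 52: qd = 489.5 − 7(52) = 125.5, qs = -91 + 2(52) = 13.
Shortage = 125.5 − 13 = 112.5.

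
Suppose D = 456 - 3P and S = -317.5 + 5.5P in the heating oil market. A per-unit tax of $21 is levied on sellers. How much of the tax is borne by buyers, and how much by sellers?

Buyers bear 231/17, sellers bear 126/17

Pre-tax equilibrium: P* = 91, Q* = 183.
Tax on sellers shifts supply to S = -317.5 + 5.5(P − 21) = -433 + 5.5P.
456 - 3P = -433 + 5.5P gives buyer price Pb = 1778/17; sellers receive Ps = 1778/17 − 21 = 1421/17.
New quantity: Q = 456 − 3(1778/17) = 2418/17.
Buyer burden = 1778/17 − 91 = 231/17; seller burden = 91 − 1421/17 = 126/17.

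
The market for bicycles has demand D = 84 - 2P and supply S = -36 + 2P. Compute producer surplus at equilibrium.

Producer surplus = 144

Equilibrium: 84 - 2P = -36 + 2P gives P* = 30, Q* = 24.
Supply starts at P = 18 (where S = 0).
PS = ½(30 − 18)(24) = 144.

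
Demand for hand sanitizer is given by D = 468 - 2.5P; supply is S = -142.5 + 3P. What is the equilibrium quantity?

Q* = 190.5

Set D = S: 468 - 2.5P = -142.5 + 3P.
610.5 = 5.5P, so P* = 111.
Q* = 468 − 2.5(111) = 190.5.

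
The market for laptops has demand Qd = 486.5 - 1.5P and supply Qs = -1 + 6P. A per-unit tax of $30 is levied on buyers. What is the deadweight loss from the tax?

Pre-tax equilibrium: P* = 65, Q* = 389.
Tax on buyers shifts demand to Qd = 486.5 − 1.5(P + 30) = 441.5 - 1.5P.
441.5 - 1.5P = -1 + 6P gives seller price Ps = 59; buyers pay Pb = 59 + 30 = 89.
New quantity: Q = 486.5 − 1.5(89) = 353.
DWL = ½ × 30 × (389 − 353) = 540.

Deadweight loss = 540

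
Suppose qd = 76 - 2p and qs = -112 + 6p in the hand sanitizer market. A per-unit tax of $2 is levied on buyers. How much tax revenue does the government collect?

Tax revenue = 52

Pre-tax equilibrium: p* = 23.5, q* = 29.
Tax on buyers shifts demand to qd = 76 − 2(p + 2) = 72 - 2p.
72 - 2p = -112 + 6p gives seller price ps = 23; buyers pay pb = 23 + 2 = 25.
New quantity: q = 76 − 2(25) = 26.
Revenue = 2 × 26 = 52.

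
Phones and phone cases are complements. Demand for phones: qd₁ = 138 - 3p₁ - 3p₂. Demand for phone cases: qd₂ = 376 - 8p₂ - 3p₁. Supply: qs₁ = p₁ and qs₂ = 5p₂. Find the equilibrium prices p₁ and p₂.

Market 1: 138 - 3p₁ - 3p₂ = p₁ → 4p₁ + 3p₂ = 138.
Market 2: 13p₂ + 3p₁ = 376.
Eliminating p₂: 13×(1) − 3×(2) gives 43p₁ = 666, so p₁ = 666/43.
Back-substitute into (2): p₂ = (376 − 3×666/43) / 13 = 1090/43.

p₁ = 666/43, p₂ = 1090/43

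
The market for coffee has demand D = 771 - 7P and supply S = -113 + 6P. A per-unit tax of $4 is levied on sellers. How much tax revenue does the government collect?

Pre-tax equilibrium: P* = 68, Q* = 295.
Tax on sellers shifts supply to S = -113 + 6(P − 4) = -137 + 6P.
771 - 7P = -137 + 6P gives buyer price Pb = 908/13; sellers receive Ps = 908/13 − 4 = 856/13.
New quantity: Q = 771 − 7(908/13) = 3667/13.
Revenue = 4 × 3667/13 = 14668/13.

Tax revenue = 14668/13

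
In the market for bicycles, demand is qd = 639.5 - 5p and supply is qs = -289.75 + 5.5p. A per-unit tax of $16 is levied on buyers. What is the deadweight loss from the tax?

Pre-tax equilibrium: p* = 88.5, q* = 197.
Tax on buyers shifts demand to qd = 639.5 − 5(p + 16) = 559.5 - 5p.
559.5 - 5p = -289.75 + 5.5p gives seller price ps = 3397/42; buyers pay pb = 3397/42 + 16 = 4069/42.
New quantity: q = 639.5 − 5(4069/42) = 3257/21.
DWL = ½ × 16 × (197 − 3257/21) = 7040/21.

Deadweight loss = 7040/21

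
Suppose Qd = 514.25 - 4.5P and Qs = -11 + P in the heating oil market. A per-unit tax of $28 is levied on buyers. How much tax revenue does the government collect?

Tax revenue = 18970/11

Pre-tax equilibrium: P* = 95.5, Q* = 84.5.
Tax on buyers shifts demand to Qd = 514.25 − 4.5(P + 28) = 388.25 - 4.5P.
388.25 - 4.5P = -11 + P gives seller price Ps = 1597/22; buyers pay Pb = 1597/22 + 28 = 2213/22.
New quantity: Q = 514.25 − 4.5(2213/22) = 1355/22.
Revenue = 28 × 1355/22 = 18970/11.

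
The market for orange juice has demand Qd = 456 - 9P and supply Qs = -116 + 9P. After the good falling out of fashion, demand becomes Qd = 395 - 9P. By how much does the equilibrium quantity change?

Original equilibrium: P* = 286/9, Q* = 170.
New equilibrium: 395 - 9P = -116 + 9P, so 511 = 18P and P' = 511/18; Q' = 395 − 9(511/18) = 139.5.
Change in quantity: 139.5 − 170 = -30.5.

ΔQ = -30.5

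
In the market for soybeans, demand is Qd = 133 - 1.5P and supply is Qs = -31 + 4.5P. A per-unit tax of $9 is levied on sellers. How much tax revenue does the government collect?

Tax revenue = 736.875

Pre-tax equilibrium: P* = 82/3, Q* = 92.
Tax on sellers shifts supply to Qs = -31 + 4.5(P − 9) = -71.5 + 4.5P.
133 - 1.5P = -71.5 + 4.5P gives buyer price Pb = 409/12; sellers receive Ps = 409/12 − 9 = 301/12.
New quantity: Q = 133 − 1.5(409/12) = 81.875.
Revenue = 9 × 81.875 = 736.875.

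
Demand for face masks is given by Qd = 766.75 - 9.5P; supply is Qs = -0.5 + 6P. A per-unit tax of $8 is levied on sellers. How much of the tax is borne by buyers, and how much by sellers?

Pre-tax equilibrium: P* = 49.5, Q* = 296.5.
Tax on sellers shifts supply to Qs = -0.5 + 6(P − 8) = -48.5 + 6P.
766.75 - 9.5P = -48.5 + 6P gives buyer price Pb = 3261/62; sellers receive Ps = 3261/62 − 8 = 2765/62.
New quantity: Q = 766.75 − 9.5(3261/62) = 16559/62.
Buyer burden = 3261/62 − 49.5 = 96/31; seller burden = 49.5 − 2765/62 = 152/31.

Buyers bear 96/31, sellers bear 152/31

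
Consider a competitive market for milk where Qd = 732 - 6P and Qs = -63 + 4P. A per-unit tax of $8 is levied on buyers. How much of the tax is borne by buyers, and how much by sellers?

Buyers bear $3.2, sellers bear $4.8

Pre-tax equilibrium: P* = 79.5, Q* = 255.
Tax on buyers shifts demand to Qd = 732 − 6(P + 8) = 684 - 6P.
684 - 6P = -63 + 4P gives seller price Ps = 74.7; buyers pay Pb = 74.7 + 8 = 82.7.
New quantity: Q = 732 − 6(82.7) = 235.8.
Buyer burden = 82.7 − 79.5 = 3.2; seller burden = 79.5 − 74.7 = 4.8.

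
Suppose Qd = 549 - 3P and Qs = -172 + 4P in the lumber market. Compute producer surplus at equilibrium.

Equilibrium: 549 - 3P = -172 + 4P gives P* = 103, Q* = 240.
Supply starts at P = 43 (where Qs = 0).
PS = ½(103 − 43)(240) = 7200.

Producer surplus = 7200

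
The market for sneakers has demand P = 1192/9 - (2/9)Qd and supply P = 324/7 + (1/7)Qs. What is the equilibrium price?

P* = 80

Set the two price expressions equal: 1192/9 - (2/9)Q = 324/7 + (1/7)Q.
5428/63 = (23/63)Q, so Q* = 236.
P* = 1192/9 − (2/9)(236) = 80.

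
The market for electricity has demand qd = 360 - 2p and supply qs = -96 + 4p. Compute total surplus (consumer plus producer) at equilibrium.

Equilibrium: 360 - 2p = -96 + 4p gives p* = 76, q* = 208.
Demand choke price: p = 180; supply starts at p = 24.
CS = ½(180 − 76)(208) = 10816; PS = ½(76 − 24)(208) = 5408.

Total surplus = 16224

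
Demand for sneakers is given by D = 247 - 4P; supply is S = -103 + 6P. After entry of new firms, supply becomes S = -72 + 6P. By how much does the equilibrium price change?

ΔP = -3.1

Original equilibrium: P* = 35, Q* = 107.
New equilibrium: 247 - 4P = -72 + 6P, so 319 = 10P and P' = 31.9; Q' = 247 − 4(31.9) = 119.4.
Change in price: 31.9 − 35 = -3.1.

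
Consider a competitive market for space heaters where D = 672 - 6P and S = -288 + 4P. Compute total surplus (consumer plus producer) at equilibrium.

Total surplus = 1920

Equilibrium: 672 - 6P = -288 + 4P gives P* = 96, Q* = 96.
Demand choke price: P = 112; supply starts at P = 72.
CS = ½(112 − 96)(96) = 768; PS = ½(96 − 72)(96) = 1152.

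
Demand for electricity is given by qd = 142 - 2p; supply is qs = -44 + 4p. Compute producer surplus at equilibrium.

Equilibrium: 142 - 2p = -44 + 4p gives p* = 31, q* = 80.
Supply starts at p = 11 (where qs = 0).
PS = ½(31 − 11)(80) = 800.

Producer surplus = 800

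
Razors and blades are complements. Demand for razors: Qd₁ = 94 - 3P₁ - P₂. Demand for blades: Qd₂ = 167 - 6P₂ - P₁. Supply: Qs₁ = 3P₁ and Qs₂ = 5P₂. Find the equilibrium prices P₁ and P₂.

Market 1: 94 - 3P₁ - P₂ = 3P₁ → 6P₁ + P₂ = 94.
Market 2: 11P₂ + P₁ = 167.
Eliminating P₂: 11×(1) − 1×(2) gives 65P₁ = 867, so P₁ = 867/65.
Back-substitute into (2): P₂ = (167 − 1×867/65) / 11 = 908/65.

P₁ = 867/65, P₂ = 908/65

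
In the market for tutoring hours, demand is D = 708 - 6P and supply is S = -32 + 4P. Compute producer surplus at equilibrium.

Equilibrium: 708 - 6P = -32 + 4P gives P* = 74, Q* = 264.
Supply starts at P = 8 (where S = 0).
PS = ½(74 − 8)(264) = 8712.

Producer surplus = 8712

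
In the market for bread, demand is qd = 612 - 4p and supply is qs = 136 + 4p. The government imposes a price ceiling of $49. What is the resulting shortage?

Shortage = 84

Equilibrium price would be p* = 59.5, so the ceiling at 49 binds.
At p = 49: qd = 612 − 4(49) = 416, qs = 136 + 4(49) = 332.
Shortage = 416 − 332 = 84.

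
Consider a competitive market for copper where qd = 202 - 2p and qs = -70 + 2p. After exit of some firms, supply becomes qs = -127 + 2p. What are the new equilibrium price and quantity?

p' = 82.25, q' = 37.5

Original equilibrium: p* = 68, q* = 66.
New equilibrium: 202 - 2p = -127 + 2p, so 329 = 4p and p' = 82.25; q' = 202 − 2(82.25) = 37.5.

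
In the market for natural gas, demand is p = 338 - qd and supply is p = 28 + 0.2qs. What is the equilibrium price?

Set the two price expressions equal: 338 - q = 28 + 0.2q.
310 = 1.2q, so q* = 775/3.
p* = 338 − (1)(775/3) = 239/3.

p* = 239/3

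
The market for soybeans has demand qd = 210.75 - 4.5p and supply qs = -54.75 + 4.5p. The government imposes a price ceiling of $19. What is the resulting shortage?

Equilibrium price would be p* = 29.5, so the ceiling at 19 binds.
At p = 19: qd = 210.75 − 4.5(19) = 125.25, qs = -54.75 + 4.5(19) = 30.75.
Shortage = 125.25 − 30.75 = 94.5.

Shortage = 94.5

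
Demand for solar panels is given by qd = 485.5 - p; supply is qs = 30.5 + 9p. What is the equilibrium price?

p* = 45.5

Set qd = qs: 485.5 - p = 30.5 + 9p.
455 = 10p, so p* = 45.5.
q* = 485.5 − 1(45.5) = 440.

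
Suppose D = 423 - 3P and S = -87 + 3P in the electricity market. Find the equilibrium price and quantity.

Set D = S: 423 - 3P = -87 + 3P.
510 = 6P, so P* = 85.
Q* = 423 − 3(85) = 168.

P* = 85, Q* = 168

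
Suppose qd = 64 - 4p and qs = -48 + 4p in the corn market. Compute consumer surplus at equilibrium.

Consumer surplus = 8

Equilibrium: 64 - 4p = -48 + 4p gives p* = 14, q* = 8.
Demand choke price (qd = 0): p = 16.
CS = ½(16 − 14)(8) = 8.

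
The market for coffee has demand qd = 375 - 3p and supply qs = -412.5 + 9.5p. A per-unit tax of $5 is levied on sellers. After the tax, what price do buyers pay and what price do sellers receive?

Buyers pay $66.8, sellers receive $61.8

Pre-tax equilibrium: p* = 63, q* = 186.
Tax on sellers shifts supply to qs = -412.5 + 9.5(p − 5) = -460 + 9.5p.
375 - 3p = -460 + 9.5p gives buyer price pb = 66.8; sellers receive ps = 66.8 − 5 = 61.8.
New quantity: q = 375 − 3(66.8) = 174.6.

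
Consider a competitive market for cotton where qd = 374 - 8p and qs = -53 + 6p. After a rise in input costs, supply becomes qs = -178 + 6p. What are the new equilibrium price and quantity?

Original equilibrium: p* = 30.5, q* = 130.
New equilibrium: 374 - 8p = -178 + 6p, so 552 = 14p and p' = 276/7; q' = 374 − 8(276/7) = 410/7.

p' = 276/7, q' = 410/7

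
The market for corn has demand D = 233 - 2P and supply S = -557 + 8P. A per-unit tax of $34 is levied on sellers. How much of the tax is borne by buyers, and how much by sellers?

Pre-tax equilibrium: P* = 79, Q* = 75.
Tax on sellers shifts supply to S = -557 + 8(P − 34) = -829 + 8P.
233 - 2P = -829 + 8P gives buyer price Pb = 106.2; sellers receive Ps = 106.2 − 34 = 72.2.
New quantity: Q = 233 − 2(106.2) = 20.6.
Buyer burden = 106.2 − 79 = 27.2; seller burden = 79 − 72.2 = 6.8.

Buyers bear $27.2, sellers bear $6.8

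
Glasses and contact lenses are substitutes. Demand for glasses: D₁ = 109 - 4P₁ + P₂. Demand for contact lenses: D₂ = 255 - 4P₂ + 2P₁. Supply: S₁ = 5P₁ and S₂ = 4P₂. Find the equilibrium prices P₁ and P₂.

P₁ = 16.1, P₂ = 35.9

Market 1: 109 - 4P₁ + P₂ = 5P₁ → 9P₁ - P₂ = 109.
Market 2: 8P₂ - 2P₁ = 255.
Eliminating P₂: 8×(1) + 1×(2) gives 70P₁ = 1127, so P₁ = 16.1.
Back-substitute into (2): P₂ = (255 + 2×16.1) / 8 = 35.9.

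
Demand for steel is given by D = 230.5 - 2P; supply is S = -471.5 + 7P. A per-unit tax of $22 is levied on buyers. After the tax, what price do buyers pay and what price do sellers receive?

Buyers pay 856/9, sellers receive 658/9

Pre-tax equilibrium: P* = 78, Q* = 74.5.
Tax on buyers shifts demand to D = 230.5 − 2(P + 22) = 186.5 - 2P.
186.5 - 2P = -471.5 + 7P gives seller price Ps = 658/9; buyers pay Pb = 658/9 + 22 = 856/9.
New quantity: Q = 230.5 − 2(856/9) = 725/18.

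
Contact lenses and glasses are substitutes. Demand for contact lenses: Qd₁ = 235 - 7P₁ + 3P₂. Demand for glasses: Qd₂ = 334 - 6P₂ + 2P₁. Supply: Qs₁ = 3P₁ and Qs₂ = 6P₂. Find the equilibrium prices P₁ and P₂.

Market 1: 235 - 7P₁ + 3P₂ = 3P₁ → 10P₁ - 3P₂ = 235.
Market 2: 12P₂ - 2P₁ = 334.
Eliminating P₂: 12×(1) + 3×(2) gives 114P₁ = 3822, so P₁ = 637/19.
Back-substitute into (2): P₂ = (334 + 2×637/19) / 12 = 635/19.

P₁ = 637/19, P₂ = 635/19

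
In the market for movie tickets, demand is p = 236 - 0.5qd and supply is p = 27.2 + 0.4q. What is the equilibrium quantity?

q* = 232

Set the two price expressions equal: 236 - 0.5q = 27.2 + 0.4q.
208.8 = 0.9q, so q* = 232.
p* = 236 − (0.5)(232) = 120.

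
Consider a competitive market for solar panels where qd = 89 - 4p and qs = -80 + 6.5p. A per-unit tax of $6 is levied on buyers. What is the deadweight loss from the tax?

Pre-tax equilibrium: p* = 338/21, q* = 517/21.
Tax on buyers shifts demand to qd = 89 − 4(p + 6) = 65 - 4p.
65 - 4p = -80 + 6.5p gives seller price ps = 290/21; buyers pay pb = 290/21 + 6 = 416/21.
New quantity: q = 89 − 4(416/21) = 205/21.
DWL = ½ × 6 × (517/21 − 205/21) = 312/7.

Deadweight loss = 312/7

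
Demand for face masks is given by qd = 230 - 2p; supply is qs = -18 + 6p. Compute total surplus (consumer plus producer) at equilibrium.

Total surplus = 9408

Equilibrium: 230 - 2p = -18 + 6p gives p* = 31, q* = 168.
Demand choke price: p = 115; supply starts at p = 3.
CS = ½(115 − 31)(168) = 7056; PS = ½(31 − 3)(168) = 2352.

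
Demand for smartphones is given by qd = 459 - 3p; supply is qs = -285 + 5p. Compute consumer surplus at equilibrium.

Consumer surplus = 5400

Equilibrium: 459 - 3p = -285 + 5p gives p* = 93, q* = 180.
Demand choke price (qd = 0): p = 153.
CS = ½(153 − 93)(180) = 5400.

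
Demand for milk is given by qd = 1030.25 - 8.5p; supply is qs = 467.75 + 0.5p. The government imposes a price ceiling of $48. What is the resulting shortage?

Shortage = 130.5

Equilibrium price would be p* = 62.5, so the ceiling at 48 binds.
At p = 48: qd = 1030.25 − 8.5(48) = 622.25, qs = 467.75 + 0.5(48) = 491.75.
Shortage = 622.25 − 491.75 = 130.5.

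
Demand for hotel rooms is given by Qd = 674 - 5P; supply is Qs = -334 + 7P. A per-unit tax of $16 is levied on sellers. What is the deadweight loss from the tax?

Pre-tax equilibrium: P* = 84, Q* = 254.
Tax on sellers shifts supply to Qs = -334 + 7(P − 16) = -446 + 7P.
674 - 5P = -446 + 7P gives buyer price Pb = 280/3; sellers receive Ps = 280/3 − 16 = 232/3.
New quantity: Q = 674 − 5(280/3) = 622/3.
DWL = ½ × 16 × (254 − 622/3) = 1120/3.

Deadweight loss = 1120/3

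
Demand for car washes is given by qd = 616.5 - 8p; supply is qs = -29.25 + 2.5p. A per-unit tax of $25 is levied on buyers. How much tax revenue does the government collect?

Tax revenue = 80725/42

Pre-tax equilibrium: p* = 61.5, q* = 124.5.
Tax on buyers shifts demand to qd = 616.5 − 8(p + 25) = 416.5 - 8p.
416.5 - 8p = -29.25 + 2.5p gives seller price ps = 1783/42; buyers pay pb = 1783/42 + 25 = 2833/42.
New quantity: q = 616.5 − 8(2833/42) = 3229/42.
Revenue = 25 × 3229/42 = 80725/42.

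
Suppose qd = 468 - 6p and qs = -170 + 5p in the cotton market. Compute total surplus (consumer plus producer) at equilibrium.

Total surplus = 2640

Equilibrium: 468 - 6p = -170 + 5p gives p* = 58, q* = 120.
Demand choke price: p = 78; supply starts at p = 34.
CS = ½(78 − 58)(120) = 1200; PS = ½(58 − 34)(120) = 1440.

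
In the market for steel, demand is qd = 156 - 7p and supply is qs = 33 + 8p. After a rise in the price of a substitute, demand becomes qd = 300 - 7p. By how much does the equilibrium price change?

Δp = 9.6

Original equilibrium: p* = 8.2, q* = 98.6.
New equilibrium: 300 - 7p = 33 + 8p, so 267 = 15p and p' = 17.8; q' = 300 − 7(17.8) = 175.4.
Change in price: 17.8 − 8.2 = 9.6.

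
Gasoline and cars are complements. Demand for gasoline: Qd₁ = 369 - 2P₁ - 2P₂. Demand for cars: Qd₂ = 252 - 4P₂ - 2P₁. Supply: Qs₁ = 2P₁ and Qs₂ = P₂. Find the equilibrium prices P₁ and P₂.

P₁ = 83.8125, P₂ = 16.875

Market 1: 369 - 2P₁ - 2P₂ = 2P₁ → 4P₁ + 2P₂ = 369.
Market 2: 5P₂ + 2P₁ = 252.
Eliminating P₂: 5×(1) − 2×(2) gives 16P₁ = 1341, so P₁ = 83.8125.
Back-substitute into (2): P₂ = (252 − 2×83.8125) / 5 = 16.875.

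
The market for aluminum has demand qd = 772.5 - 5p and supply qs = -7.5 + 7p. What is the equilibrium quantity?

q* = 447.5

Set qd = qs: 772.5 - 5p = -7.5 + 7p.
780 = 12p, so p* = 65.
q* = 772.5 − 5(65) = 447.5.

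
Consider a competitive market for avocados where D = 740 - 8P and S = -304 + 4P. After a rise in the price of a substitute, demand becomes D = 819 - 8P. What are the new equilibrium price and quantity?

P' = 1123/12, Q' = 211/3

Original equilibrium: P* = 87, Q* = 44.
New equilibrium: 819 - 8P = -304 + 4P, so 1123 = 12P and P' = 1123/12; Q' = 819 − 8(1123/12) = 211/3.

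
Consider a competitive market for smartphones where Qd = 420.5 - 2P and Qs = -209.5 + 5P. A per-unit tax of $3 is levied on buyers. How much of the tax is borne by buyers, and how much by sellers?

Buyers bear 15/7, sellers bear 6/7

Pre-tax equilibrium: P* = 90, Q* = 240.5.
Tax on buyers shifts demand to Qd = 420.5 − 2(P + 3) = 414.5 - 2P.
414.5 - 2P = -209.5 + 5P gives seller price Ps = 624/7; buyers pay Pb = 624/7 + 3 = 645/7.
New quantity: Q = 420.5 − 2(645/7) = 3307/14.
Buyer burden = 645/7 − 90 = 15/7; seller burden = 90 − 624/7 = 6/7.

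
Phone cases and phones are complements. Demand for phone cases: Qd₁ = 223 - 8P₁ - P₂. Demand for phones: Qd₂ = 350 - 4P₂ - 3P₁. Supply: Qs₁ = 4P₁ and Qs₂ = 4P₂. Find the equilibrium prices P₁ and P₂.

Market 1: 223 - 8P₁ - P₂ = 4P₁ → 12P₁ + P₂ = 223.
Market 2: 8P₂ + 3P₁ = 350.
Eliminating P₂: 8×(1) − 1×(2) gives 93P₁ = 1434, so P₁ = 478/31.
Back-substitute into (2): P₂ = (350 − 3×478/31) / 8 = 1177/31.

P₁ = 478/31, P₂ = 1177/31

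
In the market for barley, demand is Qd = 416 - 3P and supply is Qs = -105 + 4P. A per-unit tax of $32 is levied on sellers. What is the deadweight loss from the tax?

Deadweight loss = 6144/7

Pre-tax equilibrium: P* = 521/7, Q* = 1349/7.
Tax on sellers shifts supply to Qs = -105 + 4(P − 32) = -233 + 4P.
416 - 3P = -233 + 4P gives buyer price Pb = 649/7; sellers receive Ps = 649/7 − 32 = 425/7.
New quantity: Q = 416 − 3(649/7) = 965/7.
DWL = ½ × 32 × (1349/7 − 965/7) = 6144/7.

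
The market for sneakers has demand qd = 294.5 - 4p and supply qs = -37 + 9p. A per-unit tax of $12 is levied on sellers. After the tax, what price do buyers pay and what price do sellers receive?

Pre-tax equilibrium: p* = 25.5, q* = 192.5.
Tax on sellers shifts supply to qs = -37 + 9(p − 12) = -145 + 9p.
294.5 - 4p = -145 + 9p gives buyer price pb = 879/26; sellers receive ps = 879/26 − 12 = 567/26.
New quantity: q = 294.5 − 4(879/26) = 4141/26.

Buyers pay 879/26, sellers receive 567/26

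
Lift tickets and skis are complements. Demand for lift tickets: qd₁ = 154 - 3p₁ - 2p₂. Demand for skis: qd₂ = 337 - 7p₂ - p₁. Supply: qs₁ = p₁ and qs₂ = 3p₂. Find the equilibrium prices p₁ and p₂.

Market 1: 154 - 3p₁ - 2p₂ = p₁ → 4p₁ + 2p₂ = 154.
Market 2: 10p₂ + p₁ = 337.
Eliminating p₂: 10×(1) − 2×(2) gives 38p₁ = 866, so p₁ = 433/19.
Back-substitute into (2): p₂ = (337 − 1×433/19) / 10 = 597/19.

p₁ = 433/19, p₂ = 597/19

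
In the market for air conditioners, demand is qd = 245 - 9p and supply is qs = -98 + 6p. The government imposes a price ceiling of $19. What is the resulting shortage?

Equilibrium price would be p* = 343/15, so the ceiling at 19 binds.
At p = 19: qd = 245 − 9(19) = 74, qs = -98 + 6(19) = 16.
Shortage = 74 − 16 = 58.

Shortage = 58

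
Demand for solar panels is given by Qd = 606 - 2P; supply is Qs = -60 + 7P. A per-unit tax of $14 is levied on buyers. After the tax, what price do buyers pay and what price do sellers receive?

Pre-tax equilibrium: P* = 74, Q* = 458.
Tax on buyers shifts demand to Qd = 606 − 2(P + 14) = 578 - 2P.
578 - 2P = -60 + 7P gives seller price Ps = 638/9; buyers pay Pb = 638/9 + 14 = 764/9.
New quantity: Q = 606 − 2(764/9) = 3926/9.

Buyers pay 764/9, sellers receive 638/9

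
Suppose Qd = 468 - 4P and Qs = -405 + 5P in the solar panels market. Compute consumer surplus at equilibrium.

Equilibrium: 468 - 4P = -405 + 5P gives P* = 97, Q* = 80.
Demand choke price (Qd = 0): P = 117.
CS = ½(117 − 97)(80) = 800.

Consumer surplus = 800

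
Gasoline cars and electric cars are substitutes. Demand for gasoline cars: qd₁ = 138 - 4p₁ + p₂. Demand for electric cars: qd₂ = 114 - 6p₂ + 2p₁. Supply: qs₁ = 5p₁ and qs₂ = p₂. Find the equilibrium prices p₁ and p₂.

Market 1: 138 - 4p₁ + p₂ = 5p₁ → 9p₁ - p₂ = 138.
Market 2: 7p₂ - 2p₁ = 114.
Eliminating p₂: 7×(1) + 1×(2) gives 61p₁ = 1080, so p₁ = 1080/61.
Back-substitute into (2): p₂ = (114 + 2×1080/61) / 7 = 1302/61.

p₁ = 1080/61, p₂ = 1302/61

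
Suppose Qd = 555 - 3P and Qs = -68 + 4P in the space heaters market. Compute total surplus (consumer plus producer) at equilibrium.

Total surplus = 24192

Equilibrium: 555 - 3P = -68 + 4P gives P* = 89, Q* = 288.
Demand choke price: P = 185; supply starts at P = 17.
CS = ½(185 − 89)(288) = 13824; PS = ½(89 − 17)(288) = 10368.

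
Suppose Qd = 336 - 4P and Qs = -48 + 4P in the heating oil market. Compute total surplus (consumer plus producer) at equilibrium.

Total surplus = 5184

Equilibrium: 336 - 4P = -48 + 4P gives P* = 48, Q* = 144.
Demand choke price: P = 84; supply starts at P = 12.
CS = ½(84 − 48)(144) = 2592; PS = ½(48 − 12)(144) = 2592.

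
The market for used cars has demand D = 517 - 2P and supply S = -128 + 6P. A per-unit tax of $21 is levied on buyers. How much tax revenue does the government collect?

Pre-tax equilibrium: P* = 80.625, Q* = 355.75.
Tax on buyers shifts demand to D = 517 − 2(P + 21) = 475 - 2P.
475 - 2P = -128 + 6P gives seller price Ps = 75.375; buyers pay Pb = 75.375 + 21 = 96.375.
New quantity: Q = 517 − 2(96.375) = 324.25.
Revenue = 21 × 324.25 = 6809.25.

Tax revenue = 6809.25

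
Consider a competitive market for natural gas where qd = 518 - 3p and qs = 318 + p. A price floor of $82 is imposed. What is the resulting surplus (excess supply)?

Equilibrium price would be p* = 50, so the floor at 82 binds.
At p = 82: qd = 272, qs = 400.
Surplus = 400 − 272 = 128.

Surplus = 128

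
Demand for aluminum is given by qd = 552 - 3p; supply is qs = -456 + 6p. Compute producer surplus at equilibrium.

Producer surplus = 3888

Equilibrium: 552 - 3p = -456 + 6p gives p* = 112, q* = 216.
Supply starts at p = 76 (where qs = 0).
PS = ½(112 − 76)(216) = 3888.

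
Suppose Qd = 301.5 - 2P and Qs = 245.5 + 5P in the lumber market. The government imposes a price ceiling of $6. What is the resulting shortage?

Shortage = 14

Equilibrium price would be P* = 8, so the ceiling at 6 binds.
At P = 6: Qd = 301.5 − 2(6) = 289.5, Qs = 245.5 + 5(6) = 275.5.
Shortage = 289.5 − 275.5 = 14.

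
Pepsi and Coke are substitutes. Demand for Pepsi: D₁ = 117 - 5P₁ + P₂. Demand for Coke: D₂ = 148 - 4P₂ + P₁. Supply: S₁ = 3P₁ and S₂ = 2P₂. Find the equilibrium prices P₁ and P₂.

P₁ = 850/47, P₂ = 1301/47

Market 1: 117 - 5P₁ + P₂ = 3P₁ → 8P₁ - P₂ = 117.
Market 2: 6P₂ - P₁ = 148.
Eliminating P₂: 6×(1) + 1×(2) gives 47P₁ = 850, so P₁ = 850/47.
Back-substitute into (2): P₂ = (148 + 1×850/47) / 6 = 1301/47.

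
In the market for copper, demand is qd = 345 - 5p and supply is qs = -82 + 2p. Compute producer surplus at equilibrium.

Equilibrium: 345 - 5p = -82 + 2p gives p* = 61, q* = 40.
Supply starts at p = 41 (where qs = 0).
PS = ½(61 − 41)(40) = 400.

Producer surplus = 400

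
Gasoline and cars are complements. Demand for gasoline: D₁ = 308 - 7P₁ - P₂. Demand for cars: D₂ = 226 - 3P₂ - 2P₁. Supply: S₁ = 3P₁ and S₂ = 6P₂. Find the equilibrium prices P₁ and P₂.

Market 1: 308 - 7P₁ - P₂ = 3P₁ → 10P₁ + P₂ = 308.
Market 2: 9P₂ + 2P₁ = 226.
Eliminating P₂: 9×(1) − 1×(2) gives 88P₁ = 2546, so P₁ = 1273/44.
Back-substitute into (2): P₂ = (226 − 2×1273/44) / 9 = 411/22.

P₁ = 1273/44, P₂ = 411/22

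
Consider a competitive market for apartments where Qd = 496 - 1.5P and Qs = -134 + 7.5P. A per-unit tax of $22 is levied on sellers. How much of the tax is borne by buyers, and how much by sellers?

Buyers bear 55/3, sellers bear 11/3

Pre-tax equilibrium: P* = 70, Q* = 391.
Tax on sellers shifts supply to Qs = -134 + 7.5(P − 22) = -299 + 7.5P.
496 - 1.5P = -299 + 7.5P gives buyer price Pb = 265/3; sellers receive Ps = 265/3 − 22 = 199/3.
New quantity: Q = 496 − 1.5(265/3) = 363.5.
Buyer burden = 265/3 − 70 = 55/3; seller burden = 70 − 199/3 = 11/3.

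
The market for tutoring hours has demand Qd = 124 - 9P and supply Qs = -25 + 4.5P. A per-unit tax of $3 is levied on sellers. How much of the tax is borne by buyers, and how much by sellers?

Pre-tax equilibrium: P* = 298/27, Q* = 74/3.
Tax on sellers shifts supply to Qs = -25 + 4.5(P − 3) = -38.5 + 4.5P.
124 - 9P = -38.5 + 4.5P gives buyer price Pb = 325/27; sellers receive Ps = 325/27 − 3 = 244/27.
New quantity: Q = 124 − 9(325/27) = 47/3.
Buyer burden = 325/27 − 298/27 = 1; seller burden = 298/27 − 244/27 = 2.

Buyers bear $1, sellers bear $2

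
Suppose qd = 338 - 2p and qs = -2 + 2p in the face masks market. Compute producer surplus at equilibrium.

Producer surplus = 7056

Equilibrium: 338 - 2p = -2 + 2p gives p* = 85, q* = 168.
Supply starts at p = 1 (where qs = 0).
PS = ½(85 − 1)(168) = 7056.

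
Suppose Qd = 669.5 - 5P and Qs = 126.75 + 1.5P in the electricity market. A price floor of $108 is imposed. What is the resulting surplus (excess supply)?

Surplus = 159.25

Equilibrium price would be P* = 83.5, so the floor at 108 binds.
At P = 108: Qd = 129.5, Qs = 288.75.
Surplus = 288.75 − 129.5 = 159.25.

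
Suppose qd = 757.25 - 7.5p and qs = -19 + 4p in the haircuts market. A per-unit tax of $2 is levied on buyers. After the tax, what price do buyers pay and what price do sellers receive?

Buyers pay 3137/46, sellers receive 3045/46

Pre-tax equilibrium: p* = 67.5, q* = 251.
Tax on buyers shifts demand to qd = 757.25 − 7.5(p + 2) = 742.25 - 7.5p.
742.25 - 7.5p = -19 + 4p gives seller price ps = 3045/46; buyers pay pb = 3045/46 + 2 = 3137/46.
New quantity: q = 757.25 − 7.5(3137/46) = 5653/23.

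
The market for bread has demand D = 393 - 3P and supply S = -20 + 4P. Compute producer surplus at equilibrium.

Equilibrium: 393 - 3P = -20 + 4P gives P* = 59, Q* = 216.
Supply starts at P = 5 (where S = 0).
PS = ½(59 − 5)(216) = 5832.

Producer surplus = 5832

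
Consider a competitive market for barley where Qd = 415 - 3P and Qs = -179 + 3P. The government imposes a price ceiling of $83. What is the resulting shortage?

Shortage = 96

Equilibrium price would be P* = 99, so the ceiling at 83 binds.
At P = 83: Qd = 415 − 3(83) = 166, Qs = -179 + 3(83) = 70.
Shortage = 166 − 70 = 96.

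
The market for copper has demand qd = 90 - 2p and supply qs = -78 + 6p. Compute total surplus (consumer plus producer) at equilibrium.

Equilibrium: 90 - 2p = -78 + 6p gives p* = 21, q* = 48.
Demand choke price: p = 45; supply starts at p = 13.
CS = ½(45 − 21)(48) = 576; PS = ½(21 − 13)(48) = 192.

Total surplus = 768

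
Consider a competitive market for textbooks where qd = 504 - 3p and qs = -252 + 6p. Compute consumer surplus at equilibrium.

Equilibrium: 504 - 3p = -252 + 6p gives p* = 84, q* = 252.
Demand choke price (qd = 0): p = 168.
CS = ½(168 − 84)(252) = 10584.

Consumer surplus = 10584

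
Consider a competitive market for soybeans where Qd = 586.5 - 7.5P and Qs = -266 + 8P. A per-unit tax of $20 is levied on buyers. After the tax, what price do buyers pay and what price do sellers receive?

Buyers pay 2025/31, sellers receive 1405/31

Pre-tax equilibrium: P* = 55, Q* = 174.
Tax on buyers shifts demand to Qd = 586.5 − 7.5(P + 20) = 436.5 - 7.5P.
436.5 - 7.5P = -266 + 8P gives seller price Ps = 1405/31; buyers pay Pb = 1405/31 + 20 = 2025/31.
New quantity: Q = 586.5 − 7.5(2025/31) = 2994/31.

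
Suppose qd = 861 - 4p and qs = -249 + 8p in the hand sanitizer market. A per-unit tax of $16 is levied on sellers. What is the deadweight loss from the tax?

Deadweight loss = 1024/3

Pre-tax equilibrium: p* = 92.5, q* = 491.
Tax on sellers shifts supply to qs = -249 + 8(p − 16) = -377 + 8p.
861 - 4p = -377 + 8p gives buyer price pb = 619/6; sellers receive ps = 619/6 − 16 = 523/6.
New quantity: q = 861 − 4(619/6) = 1345/3.
DWL = ½ × 16 × (491 − 1345/3) = 1024/3.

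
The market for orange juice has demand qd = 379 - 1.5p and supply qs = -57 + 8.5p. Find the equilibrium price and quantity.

p* = 43.6, q* = 313.6

Set qd = qs: 379 - 1.5p = -57 + 8.5p.
436 = 10p, so p* = 43.6.
q* = 379 − 1.5(43.6) = 313.6.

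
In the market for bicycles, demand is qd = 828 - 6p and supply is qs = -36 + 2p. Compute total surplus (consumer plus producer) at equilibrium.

Total surplus = 10800

Equilibrium: 828 - 6p = -36 + 2p gives p* = 108, q* = 180.
Demand choke price: p = 138; supply starts at p = 18.
CS = ½(138 − 108)(180) = 2700; PS = ½(108 − 18)(180) = 8100.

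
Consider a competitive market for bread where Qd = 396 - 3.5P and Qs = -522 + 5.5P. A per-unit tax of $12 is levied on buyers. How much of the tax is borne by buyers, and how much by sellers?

Buyers bear 22/3, sellers bear 14/3

Pre-tax equilibrium: P* = 102, Q* = 39.
Tax on buyers shifts demand to Qd = 396 − 3.5(P + 12) = 354 - 3.5P.
354 - 3.5P = -522 + 5.5P gives seller price Ps = 292/3; buyers pay Pb = 292/3 + 12 = 328/3.
New quantity: Q = 396 − 3.5(328/3) = 40/3.
Buyer burden = 328/3 − 102 = 22/3; seller burden = 102 − 292/3 = 14/3.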